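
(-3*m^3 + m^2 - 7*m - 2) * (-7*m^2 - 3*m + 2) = 21*m^5 + 2*m^4 + 40*m^3 + 37*m^2 - 8*m - 4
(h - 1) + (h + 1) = 2*h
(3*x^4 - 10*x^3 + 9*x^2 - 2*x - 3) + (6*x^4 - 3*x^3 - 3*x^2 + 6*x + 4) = 9*x^4 - 13*x^3 + 6*x^2 + 4*x + 1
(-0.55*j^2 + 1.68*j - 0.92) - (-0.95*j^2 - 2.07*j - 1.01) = 0.4*j^2 + 3.75*j + 0.09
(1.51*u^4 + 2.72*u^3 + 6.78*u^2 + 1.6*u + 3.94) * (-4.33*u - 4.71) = -6.5383*u^5 - 18.8897*u^4 - 42.1686*u^3 - 38.8618*u^2 - 24.5962*u - 18.5574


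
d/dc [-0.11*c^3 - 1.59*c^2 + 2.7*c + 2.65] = -0.33*c^2 - 3.18*c + 2.7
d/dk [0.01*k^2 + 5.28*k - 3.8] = 0.02*k + 5.28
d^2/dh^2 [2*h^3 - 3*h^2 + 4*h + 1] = 12*h - 6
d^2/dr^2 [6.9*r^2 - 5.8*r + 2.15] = 13.8000000000000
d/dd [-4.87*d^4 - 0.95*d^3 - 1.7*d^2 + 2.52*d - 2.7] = -19.48*d^3 - 2.85*d^2 - 3.4*d + 2.52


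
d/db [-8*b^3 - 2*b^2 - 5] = 4*b*(-6*b - 1)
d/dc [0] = 0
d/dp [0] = 0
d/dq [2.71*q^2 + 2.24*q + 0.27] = 5.42*q + 2.24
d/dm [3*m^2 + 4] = 6*m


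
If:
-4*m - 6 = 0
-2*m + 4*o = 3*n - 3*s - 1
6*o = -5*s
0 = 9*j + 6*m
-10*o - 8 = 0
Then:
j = 1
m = -3/2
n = 92/75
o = -4/5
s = 24/25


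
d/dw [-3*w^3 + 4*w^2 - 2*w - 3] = -9*w^2 + 8*w - 2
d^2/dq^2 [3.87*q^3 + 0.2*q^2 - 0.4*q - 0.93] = 23.22*q + 0.4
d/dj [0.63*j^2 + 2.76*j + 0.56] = 1.26*j + 2.76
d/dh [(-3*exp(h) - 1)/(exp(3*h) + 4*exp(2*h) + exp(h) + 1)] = ((3*exp(h) + 1)*(3*exp(2*h) + 8*exp(h) + 1) - 3*exp(3*h) - 12*exp(2*h) - 3*exp(h) - 3)*exp(h)/(exp(3*h) + 4*exp(2*h) + exp(h) + 1)^2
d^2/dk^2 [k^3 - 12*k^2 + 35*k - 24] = 6*k - 24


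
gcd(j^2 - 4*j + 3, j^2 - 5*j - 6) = 1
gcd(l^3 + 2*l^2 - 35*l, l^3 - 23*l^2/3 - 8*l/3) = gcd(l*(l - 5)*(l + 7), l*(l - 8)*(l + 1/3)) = l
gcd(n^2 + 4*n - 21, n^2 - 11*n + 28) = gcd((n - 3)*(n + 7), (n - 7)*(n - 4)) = 1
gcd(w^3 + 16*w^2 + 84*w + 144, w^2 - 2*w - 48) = w + 6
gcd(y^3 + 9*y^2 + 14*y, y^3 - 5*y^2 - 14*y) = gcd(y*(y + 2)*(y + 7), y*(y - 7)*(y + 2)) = y^2 + 2*y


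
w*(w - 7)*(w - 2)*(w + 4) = w^4 - 5*w^3 - 22*w^2 + 56*w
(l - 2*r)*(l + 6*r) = l^2 + 4*l*r - 12*r^2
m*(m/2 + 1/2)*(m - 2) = m^3/2 - m^2/2 - m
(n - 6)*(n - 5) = n^2 - 11*n + 30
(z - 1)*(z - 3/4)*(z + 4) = z^3 + 9*z^2/4 - 25*z/4 + 3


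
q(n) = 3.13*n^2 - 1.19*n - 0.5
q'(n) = 6.26*n - 1.19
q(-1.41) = 7.40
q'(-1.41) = -10.02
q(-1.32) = 6.52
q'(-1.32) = -9.45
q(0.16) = -0.61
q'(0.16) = -0.19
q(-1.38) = 7.10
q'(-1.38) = -9.83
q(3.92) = 42.93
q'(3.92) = 23.35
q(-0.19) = -0.16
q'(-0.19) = -2.38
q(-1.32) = 6.52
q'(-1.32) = -9.45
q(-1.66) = 10.10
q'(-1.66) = -11.58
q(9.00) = 242.32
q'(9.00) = 55.15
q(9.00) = 242.32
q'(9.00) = 55.15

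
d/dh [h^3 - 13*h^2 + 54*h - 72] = 3*h^2 - 26*h + 54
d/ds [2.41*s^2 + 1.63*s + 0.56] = 4.82*s + 1.63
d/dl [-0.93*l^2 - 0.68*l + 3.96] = -1.86*l - 0.68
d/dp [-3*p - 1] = -3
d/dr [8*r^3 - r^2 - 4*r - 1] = 24*r^2 - 2*r - 4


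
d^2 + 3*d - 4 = (d - 1)*(d + 4)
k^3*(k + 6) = k^4 + 6*k^3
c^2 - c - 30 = (c - 6)*(c + 5)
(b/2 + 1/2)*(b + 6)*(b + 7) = b^3/2 + 7*b^2 + 55*b/2 + 21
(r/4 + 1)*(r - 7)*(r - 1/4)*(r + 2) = r^4/4 - 5*r^3/16 - 135*r^2/16 - 95*r/8 + 7/2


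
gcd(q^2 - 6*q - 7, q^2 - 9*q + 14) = q - 7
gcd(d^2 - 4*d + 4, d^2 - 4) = d - 2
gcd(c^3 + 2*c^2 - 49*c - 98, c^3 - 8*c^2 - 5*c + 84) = c - 7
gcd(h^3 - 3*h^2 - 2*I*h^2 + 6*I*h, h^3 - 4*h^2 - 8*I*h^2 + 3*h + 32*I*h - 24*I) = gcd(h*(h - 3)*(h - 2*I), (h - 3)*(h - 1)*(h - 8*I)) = h - 3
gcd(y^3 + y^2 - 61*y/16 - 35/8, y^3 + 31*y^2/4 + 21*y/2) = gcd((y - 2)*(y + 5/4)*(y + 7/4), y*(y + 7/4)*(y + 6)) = y + 7/4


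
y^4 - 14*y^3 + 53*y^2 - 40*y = y*(y - 8)*(y - 5)*(y - 1)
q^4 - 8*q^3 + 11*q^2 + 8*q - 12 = (q - 6)*(q - 2)*(q - 1)*(q + 1)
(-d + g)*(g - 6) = -d*g + 6*d + g^2 - 6*g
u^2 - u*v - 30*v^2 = (u - 6*v)*(u + 5*v)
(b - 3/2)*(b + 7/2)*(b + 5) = b^3 + 7*b^2 + 19*b/4 - 105/4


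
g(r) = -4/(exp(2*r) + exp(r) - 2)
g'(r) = -4*(-2*exp(2*r) - exp(r))/(exp(2*r) + exp(r) - 2)^2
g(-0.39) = 4.63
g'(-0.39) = 8.53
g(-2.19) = 2.13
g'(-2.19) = 0.16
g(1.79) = -0.10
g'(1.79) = 0.20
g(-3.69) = 2.03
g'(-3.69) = 0.03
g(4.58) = -0.00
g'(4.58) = 0.00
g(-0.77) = 3.02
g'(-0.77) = 2.04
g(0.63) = -1.18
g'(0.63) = 3.08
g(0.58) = -1.34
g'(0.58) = 3.69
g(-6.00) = 2.00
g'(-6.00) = 0.00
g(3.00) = -0.00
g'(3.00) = 0.02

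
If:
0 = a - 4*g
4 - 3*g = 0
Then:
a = 16/3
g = 4/3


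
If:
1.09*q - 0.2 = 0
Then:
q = 0.18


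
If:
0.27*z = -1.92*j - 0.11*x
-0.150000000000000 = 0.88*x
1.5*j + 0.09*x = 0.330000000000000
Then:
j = 0.23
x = -0.17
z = -1.57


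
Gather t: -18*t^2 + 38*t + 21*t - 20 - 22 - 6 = -18*t^2 + 59*t - 48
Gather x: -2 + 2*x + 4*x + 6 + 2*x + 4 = 8*x + 8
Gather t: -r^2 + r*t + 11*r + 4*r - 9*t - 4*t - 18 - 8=-r^2 + 15*r + t*(r - 13) - 26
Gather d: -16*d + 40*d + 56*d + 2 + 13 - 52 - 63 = 80*d - 100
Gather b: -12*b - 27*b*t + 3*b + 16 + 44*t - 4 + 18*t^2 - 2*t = b*(-27*t - 9) + 18*t^2 + 42*t + 12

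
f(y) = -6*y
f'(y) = -6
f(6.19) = -37.14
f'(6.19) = -6.00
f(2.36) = -14.16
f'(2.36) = -6.00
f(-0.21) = 1.26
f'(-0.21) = -6.00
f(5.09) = -30.54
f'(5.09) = -6.00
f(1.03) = -6.18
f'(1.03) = -6.00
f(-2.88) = 17.28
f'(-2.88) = -6.00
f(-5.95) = 35.70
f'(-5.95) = -6.00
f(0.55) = -3.30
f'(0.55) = -6.00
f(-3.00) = 18.00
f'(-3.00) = -6.00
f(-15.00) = 90.00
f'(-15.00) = -6.00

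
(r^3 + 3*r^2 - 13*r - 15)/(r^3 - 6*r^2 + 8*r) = (r^3 + 3*r^2 - 13*r - 15)/(r*(r^2 - 6*r + 8))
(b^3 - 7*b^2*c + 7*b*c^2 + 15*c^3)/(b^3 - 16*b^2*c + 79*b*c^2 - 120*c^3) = (b + c)/(b - 8*c)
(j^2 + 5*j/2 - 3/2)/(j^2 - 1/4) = 2*(j + 3)/(2*j + 1)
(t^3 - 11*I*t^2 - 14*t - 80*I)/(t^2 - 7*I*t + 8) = (t^2 - 3*I*t + 10)/(t + I)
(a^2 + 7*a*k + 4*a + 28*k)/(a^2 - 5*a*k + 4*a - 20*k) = (a + 7*k)/(a - 5*k)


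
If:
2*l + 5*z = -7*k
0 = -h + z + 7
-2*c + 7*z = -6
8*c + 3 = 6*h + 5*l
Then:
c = 7*z/2 + 3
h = z + 7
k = 6/7 - 69*z/35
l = 22*z/5 - 3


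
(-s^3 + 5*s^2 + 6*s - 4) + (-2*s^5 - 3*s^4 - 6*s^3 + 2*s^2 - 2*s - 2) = -2*s^5 - 3*s^4 - 7*s^3 + 7*s^2 + 4*s - 6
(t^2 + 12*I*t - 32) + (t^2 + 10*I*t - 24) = 2*t^2 + 22*I*t - 56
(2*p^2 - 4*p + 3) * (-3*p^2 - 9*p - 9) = -6*p^4 - 6*p^3 + 9*p^2 + 9*p - 27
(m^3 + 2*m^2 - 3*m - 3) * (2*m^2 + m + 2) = 2*m^5 + 5*m^4 - 2*m^3 - 5*m^2 - 9*m - 6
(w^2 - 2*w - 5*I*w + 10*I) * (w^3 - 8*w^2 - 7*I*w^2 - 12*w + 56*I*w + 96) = w^5 - 10*w^4 - 12*I*w^4 - 31*w^3 + 120*I*w^3 + 470*w^2 - 132*I*w^2 - 752*w - 600*I*w + 960*I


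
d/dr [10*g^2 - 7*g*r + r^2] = -7*g + 2*r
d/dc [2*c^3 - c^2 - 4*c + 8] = 6*c^2 - 2*c - 4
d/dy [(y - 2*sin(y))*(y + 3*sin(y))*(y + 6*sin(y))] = 7*y^2*cos(y) + 3*y^2 + 14*y*sin(y) - 108*sin(y)^2*cos(y)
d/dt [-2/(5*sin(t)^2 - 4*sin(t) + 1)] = 4*(5*sin(t) - 2)*cos(t)/(5*sin(t)^2 - 4*sin(t) + 1)^2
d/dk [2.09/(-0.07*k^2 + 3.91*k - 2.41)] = (0.2926*k - 8.1719)/(0.07*k^2 - 3.91*k + 2.41)^2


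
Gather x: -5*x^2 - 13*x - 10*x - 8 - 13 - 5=-5*x^2 - 23*x - 26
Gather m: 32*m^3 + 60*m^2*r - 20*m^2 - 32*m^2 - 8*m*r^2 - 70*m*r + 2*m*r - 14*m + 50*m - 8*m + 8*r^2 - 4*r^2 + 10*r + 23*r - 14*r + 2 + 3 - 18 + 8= 32*m^3 + m^2*(60*r - 52) + m*(-8*r^2 - 68*r + 28) + 4*r^2 + 19*r - 5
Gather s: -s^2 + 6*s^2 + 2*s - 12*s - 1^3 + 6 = 5*s^2 - 10*s + 5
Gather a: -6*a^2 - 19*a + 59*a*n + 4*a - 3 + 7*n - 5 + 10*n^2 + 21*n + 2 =-6*a^2 + a*(59*n - 15) + 10*n^2 + 28*n - 6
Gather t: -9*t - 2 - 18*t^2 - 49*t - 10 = -18*t^2 - 58*t - 12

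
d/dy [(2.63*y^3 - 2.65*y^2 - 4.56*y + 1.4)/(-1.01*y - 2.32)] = (-5.3126*y^3 - 15.6283*y^2 + 12.296*y + 11.9932)/(1.0201*y^2 + 4.6864*y + 5.3824)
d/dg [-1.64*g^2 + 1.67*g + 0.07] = 1.67 - 3.28*g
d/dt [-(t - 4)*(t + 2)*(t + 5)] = -3*t^2 - 6*t + 18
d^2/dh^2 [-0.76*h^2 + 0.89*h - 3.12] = -1.52000000000000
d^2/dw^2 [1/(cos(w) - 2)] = (sin(w)^2 - 2*cos(w) + 1)/(cos(w) - 2)^3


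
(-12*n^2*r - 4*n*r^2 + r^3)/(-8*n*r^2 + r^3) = (12*n^2 + 4*n*r - r^2)/(r*(8*n - r))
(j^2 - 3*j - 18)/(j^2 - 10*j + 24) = (j + 3)/(j - 4)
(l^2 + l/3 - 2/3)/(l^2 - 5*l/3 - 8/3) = (3*l - 2)/(3*l - 8)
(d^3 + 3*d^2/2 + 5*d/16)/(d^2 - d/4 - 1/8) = d*(4*d + 5)/(2*(2*d - 1))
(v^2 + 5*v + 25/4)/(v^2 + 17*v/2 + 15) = (v + 5/2)/(v + 6)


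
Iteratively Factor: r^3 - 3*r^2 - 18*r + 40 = (r - 2)*(r^2 - r - 20) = (r - 5)*(r - 2)*(r + 4)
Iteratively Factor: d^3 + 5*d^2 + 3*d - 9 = (d + 3)*(d^2 + 2*d - 3) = (d + 3)^2*(d - 1)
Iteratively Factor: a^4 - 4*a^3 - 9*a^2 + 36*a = (a - 3)*(a^3 - a^2 - 12*a) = (a - 4)*(a - 3)*(a^2 + 3*a) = a*(a - 4)*(a - 3)*(a + 3)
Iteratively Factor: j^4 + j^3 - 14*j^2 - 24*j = (j - 4)*(j^3 + 5*j^2 + 6*j) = (j - 4)*(j + 2)*(j^2 + 3*j) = (j - 4)*(j + 2)*(j + 3)*(j)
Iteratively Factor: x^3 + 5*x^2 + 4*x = (x)*(x^2 + 5*x + 4) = x*(x + 1)*(x + 4)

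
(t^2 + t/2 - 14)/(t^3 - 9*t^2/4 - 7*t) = 2*(-2*t^2 - t + 28)/(t*(-4*t^2 + 9*t + 28))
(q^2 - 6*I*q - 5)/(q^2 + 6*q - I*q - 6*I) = (q - 5*I)/(q + 6)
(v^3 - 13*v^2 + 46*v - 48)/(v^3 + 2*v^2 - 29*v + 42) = (v - 8)/(v + 7)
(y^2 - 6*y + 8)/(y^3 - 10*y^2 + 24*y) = (y - 2)/(y*(y - 6))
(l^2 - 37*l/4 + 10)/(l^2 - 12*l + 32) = (l - 5/4)/(l - 4)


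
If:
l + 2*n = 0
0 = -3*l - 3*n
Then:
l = 0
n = 0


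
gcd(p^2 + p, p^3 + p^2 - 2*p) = p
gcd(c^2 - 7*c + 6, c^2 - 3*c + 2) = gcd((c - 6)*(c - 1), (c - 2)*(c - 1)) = c - 1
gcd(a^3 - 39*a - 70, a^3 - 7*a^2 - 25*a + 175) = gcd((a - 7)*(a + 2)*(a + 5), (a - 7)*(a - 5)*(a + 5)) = a^2 - 2*a - 35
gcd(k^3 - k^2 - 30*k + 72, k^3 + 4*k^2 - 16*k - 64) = k - 4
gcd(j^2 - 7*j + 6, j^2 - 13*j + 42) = j - 6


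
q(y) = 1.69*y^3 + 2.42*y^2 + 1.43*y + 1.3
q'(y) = 5.07*y^2 + 4.84*y + 1.43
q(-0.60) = 0.95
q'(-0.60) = 0.35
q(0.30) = 1.99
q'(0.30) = 3.34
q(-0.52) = 0.97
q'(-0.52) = 0.28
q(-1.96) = -4.93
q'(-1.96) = 11.42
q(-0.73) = 0.89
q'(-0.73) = 0.60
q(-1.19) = 0.18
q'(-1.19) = 2.85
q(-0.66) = 0.92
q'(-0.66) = 0.44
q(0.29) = 1.96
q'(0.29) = 3.26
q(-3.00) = -26.84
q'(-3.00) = 32.54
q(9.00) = 1442.20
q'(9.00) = 455.66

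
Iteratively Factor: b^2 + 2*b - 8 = (b + 4)*(b - 2)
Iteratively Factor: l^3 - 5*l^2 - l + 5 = (l - 5)*(l^2 - 1) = (l - 5)*(l - 1)*(l + 1)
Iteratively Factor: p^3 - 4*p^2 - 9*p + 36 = (p - 3)*(p^2 - p - 12) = (p - 4)*(p - 3)*(p + 3)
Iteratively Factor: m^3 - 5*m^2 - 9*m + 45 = (m - 3)*(m^2 - 2*m - 15) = (m - 5)*(m - 3)*(m + 3)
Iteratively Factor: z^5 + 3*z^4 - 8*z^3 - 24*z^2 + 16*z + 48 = (z + 2)*(z^4 + z^3 - 10*z^2 - 4*z + 24) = (z - 2)*(z + 2)*(z^3 + 3*z^2 - 4*z - 12) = (z - 2)*(z + 2)^2*(z^2 + z - 6) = (z - 2)^2*(z + 2)^2*(z + 3)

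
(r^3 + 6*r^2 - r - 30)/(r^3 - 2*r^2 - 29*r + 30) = (r^2 + r - 6)/(r^2 - 7*r + 6)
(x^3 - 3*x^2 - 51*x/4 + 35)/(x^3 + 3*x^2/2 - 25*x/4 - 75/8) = 2*(2*x^2 - x - 28)/(4*x^2 + 16*x + 15)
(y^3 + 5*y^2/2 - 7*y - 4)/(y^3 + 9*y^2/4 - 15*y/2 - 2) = 2*(2*y + 1)/(4*y + 1)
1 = 1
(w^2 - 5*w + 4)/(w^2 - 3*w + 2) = (w - 4)/(w - 2)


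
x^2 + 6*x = x*(x + 6)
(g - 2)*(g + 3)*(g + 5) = g^3 + 6*g^2 - g - 30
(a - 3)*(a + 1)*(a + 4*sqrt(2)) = a^3 - 2*a^2 + 4*sqrt(2)*a^2 - 8*sqrt(2)*a - 3*a - 12*sqrt(2)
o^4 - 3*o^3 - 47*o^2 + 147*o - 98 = (o - 7)*(o - 2)*(o - 1)*(o + 7)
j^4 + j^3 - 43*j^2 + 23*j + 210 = (j - 5)*(j - 3)*(j + 2)*(j + 7)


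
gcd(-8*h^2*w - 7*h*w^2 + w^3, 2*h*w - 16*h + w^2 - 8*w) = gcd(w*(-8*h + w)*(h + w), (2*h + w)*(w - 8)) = 1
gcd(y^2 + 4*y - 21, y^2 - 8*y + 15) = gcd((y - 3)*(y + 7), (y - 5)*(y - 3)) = y - 3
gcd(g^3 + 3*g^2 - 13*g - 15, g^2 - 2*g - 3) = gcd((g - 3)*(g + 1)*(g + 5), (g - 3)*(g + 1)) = g^2 - 2*g - 3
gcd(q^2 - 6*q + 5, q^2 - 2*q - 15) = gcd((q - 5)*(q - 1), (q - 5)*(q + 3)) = q - 5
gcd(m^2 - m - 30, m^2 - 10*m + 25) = 1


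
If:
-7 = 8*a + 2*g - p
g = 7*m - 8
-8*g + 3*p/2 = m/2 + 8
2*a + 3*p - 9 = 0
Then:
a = -507/1427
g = -657/1427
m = 1537/1427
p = 4619/1427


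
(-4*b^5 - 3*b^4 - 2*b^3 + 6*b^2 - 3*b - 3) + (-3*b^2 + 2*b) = -4*b^5 - 3*b^4 - 2*b^3 + 3*b^2 - b - 3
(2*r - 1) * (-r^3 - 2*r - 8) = -2*r^4 + r^3 - 4*r^2 - 14*r + 8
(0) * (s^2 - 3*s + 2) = 0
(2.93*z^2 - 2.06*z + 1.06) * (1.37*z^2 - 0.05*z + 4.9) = 4.0141*z^4 - 2.9687*z^3 + 15.9122*z^2 - 10.147*z + 5.194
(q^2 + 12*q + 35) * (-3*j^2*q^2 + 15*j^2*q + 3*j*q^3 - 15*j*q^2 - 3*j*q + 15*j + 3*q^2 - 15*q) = -3*j^2*q^4 - 21*j^2*q^3 + 75*j^2*q^2 + 525*j^2*q + 3*j*q^5 + 21*j*q^4 - 78*j*q^3 - 546*j*q^2 + 75*j*q + 525*j + 3*q^4 + 21*q^3 - 75*q^2 - 525*q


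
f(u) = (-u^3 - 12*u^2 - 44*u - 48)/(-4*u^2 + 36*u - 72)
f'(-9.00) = 0.08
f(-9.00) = -0.15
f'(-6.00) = 0.02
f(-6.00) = 0.00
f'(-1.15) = 0.21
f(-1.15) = 0.10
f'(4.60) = -30.31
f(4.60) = -67.15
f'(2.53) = 112.44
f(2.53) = 38.68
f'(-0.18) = 0.75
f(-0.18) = 0.51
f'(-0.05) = 0.89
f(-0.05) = 0.62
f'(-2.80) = -0.00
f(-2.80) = -0.02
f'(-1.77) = 0.08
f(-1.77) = 0.01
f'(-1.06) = 0.24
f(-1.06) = 0.12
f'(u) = (8*u - 36)*(-u^3 - 12*u^2 - 44*u - 48)/(-4*u^2 + 36*u - 72)^2 + (-3*u^2 - 24*u - 44)/(-4*u^2 + 36*u - 72)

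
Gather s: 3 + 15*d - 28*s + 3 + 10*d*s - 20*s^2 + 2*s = 15*d - 20*s^2 + s*(10*d - 26) + 6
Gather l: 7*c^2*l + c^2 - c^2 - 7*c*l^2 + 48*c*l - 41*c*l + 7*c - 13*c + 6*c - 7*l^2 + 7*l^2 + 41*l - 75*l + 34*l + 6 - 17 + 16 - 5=-7*c*l^2 + l*(7*c^2 + 7*c)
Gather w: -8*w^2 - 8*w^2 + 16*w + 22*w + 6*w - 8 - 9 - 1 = -16*w^2 + 44*w - 18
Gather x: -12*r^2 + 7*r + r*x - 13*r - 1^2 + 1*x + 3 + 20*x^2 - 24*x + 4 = -12*r^2 - 6*r + 20*x^2 + x*(r - 23) + 6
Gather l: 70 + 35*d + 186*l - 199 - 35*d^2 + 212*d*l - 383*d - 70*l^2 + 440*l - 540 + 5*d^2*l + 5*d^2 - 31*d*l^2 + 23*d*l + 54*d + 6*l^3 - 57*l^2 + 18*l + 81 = -30*d^2 - 294*d + 6*l^3 + l^2*(-31*d - 127) + l*(5*d^2 + 235*d + 644) - 588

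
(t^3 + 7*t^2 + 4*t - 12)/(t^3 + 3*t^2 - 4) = (t + 6)/(t + 2)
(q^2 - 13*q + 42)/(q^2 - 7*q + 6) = (q - 7)/(q - 1)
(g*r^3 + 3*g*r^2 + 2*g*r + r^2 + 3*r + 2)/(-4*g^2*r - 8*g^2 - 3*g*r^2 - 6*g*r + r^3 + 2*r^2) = (g*r^2 + g*r + r + 1)/(-4*g^2 - 3*g*r + r^2)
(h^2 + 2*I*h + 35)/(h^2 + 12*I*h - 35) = (h - 5*I)/(h + 5*I)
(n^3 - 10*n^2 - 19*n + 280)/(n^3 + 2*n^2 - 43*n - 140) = (n - 8)/(n + 4)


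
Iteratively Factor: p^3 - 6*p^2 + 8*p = (p - 2)*(p^2 - 4*p) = (p - 4)*(p - 2)*(p)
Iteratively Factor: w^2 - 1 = (w + 1)*(w - 1)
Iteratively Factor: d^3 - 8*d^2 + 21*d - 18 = (d - 2)*(d^2 - 6*d + 9) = (d - 3)*(d - 2)*(d - 3)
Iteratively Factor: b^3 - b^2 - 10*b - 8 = (b + 1)*(b^2 - 2*b - 8) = (b + 1)*(b + 2)*(b - 4)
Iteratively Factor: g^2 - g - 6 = (g + 2)*(g - 3)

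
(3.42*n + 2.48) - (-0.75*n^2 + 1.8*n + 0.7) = 0.75*n^2 + 1.62*n + 1.78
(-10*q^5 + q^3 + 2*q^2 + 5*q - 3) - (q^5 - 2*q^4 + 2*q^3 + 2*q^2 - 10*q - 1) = -11*q^5 + 2*q^4 - q^3 + 15*q - 2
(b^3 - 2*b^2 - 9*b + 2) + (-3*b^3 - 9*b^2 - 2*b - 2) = -2*b^3 - 11*b^2 - 11*b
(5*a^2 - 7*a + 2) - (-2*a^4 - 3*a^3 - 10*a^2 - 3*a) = 2*a^4 + 3*a^3 + 15*a^2 - 4*a + 2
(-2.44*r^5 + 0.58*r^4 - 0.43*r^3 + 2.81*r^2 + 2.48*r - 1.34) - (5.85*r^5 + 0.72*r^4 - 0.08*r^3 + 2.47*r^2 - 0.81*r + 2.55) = -8.29*r^5 - 0.14*r^4 - 0.35*r^3 + 0.34*r^2 + 3.29*r - 3.89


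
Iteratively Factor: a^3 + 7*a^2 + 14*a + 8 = (a + 2)*(a^2 + 5*a + 4) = (a + 2)*(a + 4)*(a + 1)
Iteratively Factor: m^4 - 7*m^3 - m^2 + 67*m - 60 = (m + 3)*(m^3 - 10*m^2 + 29*m - 20) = (m - 1)*(m + 3)*(m^2 - 9*m + 20) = (m - 4)*(m - 1)*(m + 3)*(m - 5)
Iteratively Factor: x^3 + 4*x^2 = (x)*(x^2 + 4*x) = x*(x + 4)*(x)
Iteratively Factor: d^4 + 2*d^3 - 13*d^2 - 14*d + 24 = (d + 2)*(d^3 - 13*d + 12) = (d + 2)*(d + 4)*(d^2 - 4*d + 3) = (d - 3)*(d + 2)*(d + 4)*(d - 1)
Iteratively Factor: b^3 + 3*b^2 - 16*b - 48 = (b + 3)*(b^2 - 16) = (b - 4)*(b + 3)*(b + 4)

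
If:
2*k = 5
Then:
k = 5/2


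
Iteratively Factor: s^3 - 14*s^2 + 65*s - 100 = (s - 4)*(s^2 - 10*s + 25) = (s - 5)*(s - 4)*(s - 5)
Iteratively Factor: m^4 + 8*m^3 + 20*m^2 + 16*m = (m + 2)*(m^3 + 6*m^2 + 8*m) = (m + 2)^2*(m^2 + 4*m) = (m + 2)^2*(m + 4)*(m)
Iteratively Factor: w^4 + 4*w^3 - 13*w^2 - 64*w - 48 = (w + 4)*(w^3 - 13*w - 12) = (w + 3)*(w + 4)*(w^2 - 3*w - 4) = (w - 4)*(w + 3)*(w + 4)*(w + 1)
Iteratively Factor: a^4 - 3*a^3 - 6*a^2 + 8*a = (a - 1)*(a^3 - 2*a^2 - 8*a) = a*(a - 1)*(a^2 - 2*a - 8) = a*(a - 4)*(a - 1)*(a + 2)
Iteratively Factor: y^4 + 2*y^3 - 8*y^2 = (y)*(y^3 + 2*y^2 - 8*y) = y*(y + 4)*(y^2 - 2*y) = y^2*(y + 4)*(y - 2)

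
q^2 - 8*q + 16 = (q - 4)^2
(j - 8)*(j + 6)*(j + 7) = j^3 + 5*j^2 - 62*j - 336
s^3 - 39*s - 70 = (s - 7)*(s + 2)*(s + 5)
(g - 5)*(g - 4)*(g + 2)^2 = g^4 - 5*g^3 - 12*g^2 + 44*g + 80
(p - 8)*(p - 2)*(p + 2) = p^3 - 8*p^2 - 4*p + 32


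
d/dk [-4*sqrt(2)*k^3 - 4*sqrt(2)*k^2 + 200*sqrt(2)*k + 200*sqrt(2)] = sqrt(2)*(-12*k^2 - 8*k + 200)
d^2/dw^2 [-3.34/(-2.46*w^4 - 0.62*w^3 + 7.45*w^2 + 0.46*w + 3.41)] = ((-98.5968*w^2 - 12.4248*w + 49.766)*(-2.46*w^4 - 0.62*w^3 + 7.45*w^2 + 0.46*w + 3.41) - 3.34*(9.84*w^3 + 1.86*w^2 - 14.9*w - 0.46)*(19.68*w^3 + 3.72*w^2 - 29.8*w - 0.92))/(-2.46*w^4 - 0.62*w^3 + 7.45*w^2 + 0.46*w + 3.41)^3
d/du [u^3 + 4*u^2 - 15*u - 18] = 3*u^2 + 8*u - 15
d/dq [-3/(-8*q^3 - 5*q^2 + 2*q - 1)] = 6*(-12*q^2 - 5*q + 1)/(8*q^3 + 5*q^2 - 2*q + 1)^2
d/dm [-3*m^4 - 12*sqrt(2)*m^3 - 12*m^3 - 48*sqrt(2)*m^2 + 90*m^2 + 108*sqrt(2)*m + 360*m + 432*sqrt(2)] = -12*m^3 - 36*sqrt(2)*m^2 - 36*m^2 - 96*sqrt(2)*m + 180*m + 108*sqrt(2) + 360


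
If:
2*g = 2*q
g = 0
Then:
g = 0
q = 0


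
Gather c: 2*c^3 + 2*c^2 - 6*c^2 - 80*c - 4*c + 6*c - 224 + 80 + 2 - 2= 2*c^3 - 4*c^2 - 78*c - 144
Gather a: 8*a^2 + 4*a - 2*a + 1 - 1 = 8*a^2 + 2*a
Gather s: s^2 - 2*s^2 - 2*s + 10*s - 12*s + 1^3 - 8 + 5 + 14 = -s^2 - 4*s + 12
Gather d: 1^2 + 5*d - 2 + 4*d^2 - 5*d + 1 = 4*d^2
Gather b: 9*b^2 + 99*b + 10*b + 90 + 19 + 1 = 9*b^2 + 109*b + 110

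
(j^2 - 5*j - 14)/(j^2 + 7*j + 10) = (j - 7)/(j + 5)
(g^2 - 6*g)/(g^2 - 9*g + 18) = g/(g - 3)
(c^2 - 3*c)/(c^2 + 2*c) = (c - 3)/(c + 2)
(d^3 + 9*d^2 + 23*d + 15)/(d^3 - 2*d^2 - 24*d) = (d^3 + 9*d^2 + 23*d + 15)/(d*(d^2 - 2*d - 24))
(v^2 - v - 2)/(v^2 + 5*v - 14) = (v + 1)/(v + 7)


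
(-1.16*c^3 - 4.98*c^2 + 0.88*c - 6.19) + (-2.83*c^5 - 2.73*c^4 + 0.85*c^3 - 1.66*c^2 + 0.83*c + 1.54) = -2.83*c^5 - 2.73*c^4 - 0.31*c^3 - 6.64*c^2 + 1.71*c - 4.65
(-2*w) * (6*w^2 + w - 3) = -12*w^3 - 2*w^2 + 6*w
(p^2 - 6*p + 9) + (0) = p^2 - 6*p + 9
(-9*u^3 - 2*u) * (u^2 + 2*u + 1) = -9*u^5 - 18*u^4 - 11*u^3 - 4*u^2 - 2*u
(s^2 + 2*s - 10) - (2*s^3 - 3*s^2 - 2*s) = -2*s^3 + 4*s^2 + 4*s - 10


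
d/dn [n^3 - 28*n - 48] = 3*n^2 - 28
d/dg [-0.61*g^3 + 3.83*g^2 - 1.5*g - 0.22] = -1.83*g^2 + 7.66*g - 1.5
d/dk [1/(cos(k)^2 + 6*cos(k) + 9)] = 2*sin(k)/(cos(k) + 3)^3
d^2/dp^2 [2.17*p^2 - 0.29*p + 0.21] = 4.34000000000000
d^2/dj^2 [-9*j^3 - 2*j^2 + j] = -54*j - 4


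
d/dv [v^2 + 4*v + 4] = 2*v + 4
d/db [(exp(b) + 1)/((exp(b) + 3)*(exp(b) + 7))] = (-exp(2*b) - 2*exp(b) + 11)*exp(b)/(exp(4*b) + 20*exp(3*b) + 142*exp(2*b) + 420*exp(b) + 441)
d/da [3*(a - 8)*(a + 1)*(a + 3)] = 9*a^2 - 24*a - 87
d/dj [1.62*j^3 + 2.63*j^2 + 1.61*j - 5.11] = 4.86*j^2 + 5.26*j + 1.61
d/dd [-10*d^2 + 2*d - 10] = 2 - 20*d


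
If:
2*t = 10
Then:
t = 5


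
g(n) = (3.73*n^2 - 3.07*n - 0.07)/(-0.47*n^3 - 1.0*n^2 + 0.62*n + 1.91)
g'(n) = (7.46*n - 3.07)/(-0.47*n^3 - 1.0*n^2 + 0.62*n + 1.91) + (1.41*n^2 + 2.0*n - 0.62)*(3.73*n^2 - 3.07*n - 0.07)/(-0.47*n^3 - 1.0*n^2 + 0.62*n + 1.91)^2 = (1.7531*n^4 - 2.8858*n^3 - 0.8561*n^2 + 14.1086*n - 5.8203)/(0.2209*n^6 + 0.94*n^5 + 0.4172*n^4 - 3.0354*n^3 - 3.4356*n^2 + 2.3684*n + 3.6481)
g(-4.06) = 5.14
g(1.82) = -2.16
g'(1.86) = 1.70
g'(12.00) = 0.04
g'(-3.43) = 6.04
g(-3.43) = 7.78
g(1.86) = -2.08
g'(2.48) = 0.47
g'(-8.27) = 0.26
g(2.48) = -1.55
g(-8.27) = 1.44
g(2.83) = -1.41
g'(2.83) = 0.33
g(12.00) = -0.53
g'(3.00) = 0.29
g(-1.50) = 40.88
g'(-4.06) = 2.87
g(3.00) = -1.36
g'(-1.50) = -102.93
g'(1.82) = 1.95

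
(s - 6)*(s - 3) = s^2 - 9*s + 18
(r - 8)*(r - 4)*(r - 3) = r^3 - 15*r^2 + 68*r - 96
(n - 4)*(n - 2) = n^2 - 6*n + 8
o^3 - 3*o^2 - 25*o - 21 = (o - 7)*(o + 1)*(o + 3)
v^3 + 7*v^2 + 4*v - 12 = (v - 1)*(v + 2)*(v + 6)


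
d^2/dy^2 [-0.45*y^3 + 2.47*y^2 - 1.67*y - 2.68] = 4.94 - 2.7*y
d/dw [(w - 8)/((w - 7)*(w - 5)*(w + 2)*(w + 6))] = (-3*w^4 + 40*w^3 - 47*w^2 - 784*w + 1508)/(w^8 - 8*w^7 - 82*w^6 + 664*w^5 + 2153*w^4 - 16688*w^3 - 22664*w^2 + 114240*w + 176400)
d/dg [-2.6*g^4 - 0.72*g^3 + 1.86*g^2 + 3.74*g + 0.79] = -10.4*g^3 - 2.16*g^2 + 3.72*g + 3.74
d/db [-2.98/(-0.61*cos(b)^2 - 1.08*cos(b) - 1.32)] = (3.6356*cos(b) + 3.2184)*sin(b)/(0.61*cos(b)^2 + 1.08*cos(b) + 1.32)^2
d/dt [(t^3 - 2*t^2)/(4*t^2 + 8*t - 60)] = t*(t^3 + 4*t^2 - 49*t + 60)/(4*(t^4 + 4*t^3 - 26*t^2 - 60*t + 225))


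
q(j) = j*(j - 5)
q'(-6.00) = -17.00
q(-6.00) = 66.00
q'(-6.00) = -17.00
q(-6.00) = 66.00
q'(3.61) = 2.22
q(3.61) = -5.02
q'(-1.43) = -7.86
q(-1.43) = 9.19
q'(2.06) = -0.88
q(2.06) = -6.06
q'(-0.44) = -5.88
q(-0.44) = 2.39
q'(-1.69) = -8.38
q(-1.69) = 11.31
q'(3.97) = 2.94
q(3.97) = -4.09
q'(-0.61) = -6.22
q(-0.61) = 3.42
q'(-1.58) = -8.16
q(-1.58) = 10.40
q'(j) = 2*j - 5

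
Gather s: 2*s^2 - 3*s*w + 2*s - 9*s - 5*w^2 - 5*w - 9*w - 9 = 2*s^2 + s*(-3*w - 7) - 5*w^2 - 14*w - 9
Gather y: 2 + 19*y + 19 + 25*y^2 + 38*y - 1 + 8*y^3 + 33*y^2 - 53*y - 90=8*y^3 + 58*y^2 + 4*y - 70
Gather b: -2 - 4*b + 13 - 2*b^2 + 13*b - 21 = -2*b^2 + 9*b - 10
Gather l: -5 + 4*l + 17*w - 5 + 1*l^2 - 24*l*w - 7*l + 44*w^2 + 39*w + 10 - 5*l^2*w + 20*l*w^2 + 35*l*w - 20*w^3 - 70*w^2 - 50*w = l^2*(1 - 5*w) + l*(20*w^2 + 11*w - 3) - 20*w^3 - 26*w^2 + 6*w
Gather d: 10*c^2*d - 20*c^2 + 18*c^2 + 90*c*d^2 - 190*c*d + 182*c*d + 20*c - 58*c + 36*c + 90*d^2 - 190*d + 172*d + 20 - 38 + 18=-2*c^2 - 2*c + d^2*(90*c + 90) + d*(10*c^2 - 8*c - 18)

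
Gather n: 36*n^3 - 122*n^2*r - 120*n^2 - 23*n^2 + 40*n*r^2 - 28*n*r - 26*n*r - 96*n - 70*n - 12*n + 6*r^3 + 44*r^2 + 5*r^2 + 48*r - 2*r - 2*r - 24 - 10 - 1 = 36*n^3 + n^2*(-122*r - 143) + n*(40*r^2 - 54*r - 178) + 6*r^3 + 49*r^2 + 44*r - 35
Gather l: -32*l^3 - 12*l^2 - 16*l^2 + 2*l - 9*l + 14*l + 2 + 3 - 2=-32*l^3 - 28*l^2 + 7*l + 3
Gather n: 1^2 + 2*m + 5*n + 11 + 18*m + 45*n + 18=20*m + 50*n + 30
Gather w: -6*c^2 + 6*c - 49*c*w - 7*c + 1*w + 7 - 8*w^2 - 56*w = -6*c^2 - c - 8*w^2 + w*(-49*c - 55) + 7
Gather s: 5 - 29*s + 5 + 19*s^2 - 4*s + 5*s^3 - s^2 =5*s^3 + 18*s^2 - 33*s + 10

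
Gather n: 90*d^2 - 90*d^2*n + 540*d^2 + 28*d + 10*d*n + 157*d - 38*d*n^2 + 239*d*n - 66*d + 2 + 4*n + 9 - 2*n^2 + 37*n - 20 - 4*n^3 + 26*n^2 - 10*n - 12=630*d^2 + 119*d - 4*n^3 + n^2*(24 - 38*d) + n*(-90*d^2 + 249*d + 31) - 21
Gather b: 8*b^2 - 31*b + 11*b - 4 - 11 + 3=8*b^2 - 20*b - 12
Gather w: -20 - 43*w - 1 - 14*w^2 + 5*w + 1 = -14*w^2 - 38*w - 20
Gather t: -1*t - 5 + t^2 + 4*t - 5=t^2 + 3*t - 10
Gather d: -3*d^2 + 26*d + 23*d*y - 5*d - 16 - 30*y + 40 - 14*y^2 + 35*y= -3*d^2 + d*(23*y + 21) - 14*y^2 + 5*y + 24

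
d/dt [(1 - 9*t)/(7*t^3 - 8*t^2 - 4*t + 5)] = (126*t^3 - 93*t^2 + 16*t - 41)/(49*t^6 - 112*t^5 + 8*t^4 + 134*t^3 - 64*t^2 - 40*t + 25)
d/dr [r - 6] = 1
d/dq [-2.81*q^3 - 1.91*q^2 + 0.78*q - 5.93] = -8.43*q^2 - 3.82*q + 0.78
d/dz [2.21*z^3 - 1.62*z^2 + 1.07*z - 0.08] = 6.63*z^2 - 3.24*z + 1.07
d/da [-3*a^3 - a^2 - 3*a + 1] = -9*a^2 - 2*a - 3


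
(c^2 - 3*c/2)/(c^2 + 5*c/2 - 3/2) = c*(2*c - 3)/(2*c^2 + 5*c - 3)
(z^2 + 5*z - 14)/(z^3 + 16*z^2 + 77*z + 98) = (z - 2)/(z^2 + 9*z + 14)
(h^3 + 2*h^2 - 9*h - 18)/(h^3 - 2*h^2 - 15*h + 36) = (h^2 + 5*h + 6)/(h^2 + h - 12)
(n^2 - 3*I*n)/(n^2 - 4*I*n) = (n - 3*I)/(n - 4*I)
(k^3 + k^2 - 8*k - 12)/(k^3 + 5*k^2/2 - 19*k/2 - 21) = 2*(k + 2)/(2*k + 7)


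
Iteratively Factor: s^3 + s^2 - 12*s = (s + 4)*(s^2 - 3*s) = s*(s + 4)*(s - 3)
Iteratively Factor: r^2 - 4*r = (r - 4)*(r)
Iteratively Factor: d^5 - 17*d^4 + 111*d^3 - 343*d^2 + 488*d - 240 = (d - 1)*(d^4 - 16*d^3 + 95*d^2 - 248*d + 240) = (d - 4)*(d - 1)*(d^3 - 12*d^2 + 47*d - 60) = (d - 4)^2*(d - 1)*(d^2 - 8*d + 15) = (d - 4)^2*(d - 3)*(d - 1)*(d - 5)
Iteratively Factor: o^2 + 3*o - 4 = (o - 1)*(o + 4)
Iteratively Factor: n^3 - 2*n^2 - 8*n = (n + 2)*(n^2 - 4*n) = (n - 4)*(n + 2)*(n)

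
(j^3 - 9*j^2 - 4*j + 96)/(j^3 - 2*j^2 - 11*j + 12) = (j - 8)/(j - 1)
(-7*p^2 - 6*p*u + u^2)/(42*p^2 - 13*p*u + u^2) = (-p - u)/(6*p - u)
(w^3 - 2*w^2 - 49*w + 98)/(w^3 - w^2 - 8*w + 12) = (w^2 - 49)/(w^2 + w - 6)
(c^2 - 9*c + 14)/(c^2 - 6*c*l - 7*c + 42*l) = (c - 2)/(c - 6*l)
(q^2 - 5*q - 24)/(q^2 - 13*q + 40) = (q + 3)/(q - 5)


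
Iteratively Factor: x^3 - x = (x - 1)*(x^2 + x) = x*(x - 1)*(x + 1)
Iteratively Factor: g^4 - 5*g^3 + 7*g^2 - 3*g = (g - 1)*(g^3 - 4*g^2 + 3*g) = (g - 3)*(g - 1)*(g^2 - g) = (g - 3)*(g - 1)^2*(g)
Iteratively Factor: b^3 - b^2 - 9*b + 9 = (b - 1)*(b^2 - 9) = (b - 3)*(b - 1)*(b + 3)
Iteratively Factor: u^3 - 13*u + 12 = (u + 4)*(u^2 - 4*u + 3) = (u - 3)*(u + 4)*(u - 1)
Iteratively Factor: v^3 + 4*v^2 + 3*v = (v + 3)*(v^2 + v) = (v + 1)*(v + 3)*(v)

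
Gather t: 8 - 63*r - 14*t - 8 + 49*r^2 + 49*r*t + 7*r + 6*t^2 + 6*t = 49*r^2 - 56*r + 6*t^2 + t*(49*r - 8)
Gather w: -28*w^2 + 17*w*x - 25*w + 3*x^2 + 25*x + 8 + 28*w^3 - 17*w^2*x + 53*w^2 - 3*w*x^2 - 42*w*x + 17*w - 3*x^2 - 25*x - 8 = 28*w^3 + w^2*(25 - 17*x) + w*(-3*x^2 - 25*x - 8)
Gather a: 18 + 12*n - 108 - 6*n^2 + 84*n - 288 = -6*n^2 + 96*n - 378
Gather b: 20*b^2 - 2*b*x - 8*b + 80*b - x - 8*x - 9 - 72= 20*b^2 + b*(72 - 2*x) - 9*x - 81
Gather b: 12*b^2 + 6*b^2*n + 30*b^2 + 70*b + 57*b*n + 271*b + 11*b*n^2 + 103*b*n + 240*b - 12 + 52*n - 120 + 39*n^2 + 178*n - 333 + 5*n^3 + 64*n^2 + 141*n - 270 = b^2*(6*n + 42) + b*(11*n^2 + 160*n + 581) + 5*n^3 + 103*n^2 + 371*n - 735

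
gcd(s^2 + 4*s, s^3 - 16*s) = s^2 + 4*s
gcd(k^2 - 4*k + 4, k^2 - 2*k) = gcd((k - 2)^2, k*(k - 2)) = k - 2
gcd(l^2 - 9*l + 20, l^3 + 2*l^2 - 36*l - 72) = 1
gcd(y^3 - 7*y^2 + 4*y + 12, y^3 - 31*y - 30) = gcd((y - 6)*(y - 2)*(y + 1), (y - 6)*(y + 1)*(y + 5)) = y^2 - 5*y - 6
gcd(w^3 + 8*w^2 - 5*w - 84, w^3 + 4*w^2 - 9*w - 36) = w^2 + w - 12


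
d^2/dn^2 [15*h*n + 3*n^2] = 6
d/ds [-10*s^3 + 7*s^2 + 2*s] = -30*s^2 + 14*s + 2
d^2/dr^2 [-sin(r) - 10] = sin(r)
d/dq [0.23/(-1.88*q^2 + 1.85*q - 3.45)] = (0.8648*q - 0.4255)/(1.88*q^2 - 1.85*q + 3.45)^2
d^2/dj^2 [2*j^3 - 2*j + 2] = 12*j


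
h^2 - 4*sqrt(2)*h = h*(h - 4*sqrt(2))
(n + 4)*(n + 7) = n^2 + 11*n + 28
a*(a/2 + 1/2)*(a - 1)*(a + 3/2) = a^4/2 + 3*a^3/4 - a^2/2 - 3*a/4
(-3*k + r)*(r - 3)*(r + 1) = -3*k*r^2 + 6*k*r + 9*k + r^3 - 2*r^2 - 3*r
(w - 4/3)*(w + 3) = w^2 + 5*w/3 - 4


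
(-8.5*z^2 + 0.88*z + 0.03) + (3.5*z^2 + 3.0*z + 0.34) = -5.0*z^2 + 3.88*z + 0.37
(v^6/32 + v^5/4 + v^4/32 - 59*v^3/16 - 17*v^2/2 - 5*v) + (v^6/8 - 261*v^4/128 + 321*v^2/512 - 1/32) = 5*v^6/32 + v^5/4 - 257*v^4/128 - 59*v^3/16 - 4031*v^2/512 - 5*v - 1/32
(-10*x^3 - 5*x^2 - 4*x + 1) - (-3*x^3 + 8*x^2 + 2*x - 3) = -7*x^3 - 13*x^2 - 6*x + 4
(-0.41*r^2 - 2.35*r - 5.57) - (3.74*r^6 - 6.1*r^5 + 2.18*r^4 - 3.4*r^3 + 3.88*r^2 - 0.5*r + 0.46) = -3.74*r^6 + 6.1*r^5 - 2.18*r^4 + 3.4*r^3 - 4.29*r^2 - 1.85*r - 6.03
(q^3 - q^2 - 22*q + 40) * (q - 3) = q^4 - 4*q^3 - 19*q^2 + 106*q - 120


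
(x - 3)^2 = x^2 - 6*x + 9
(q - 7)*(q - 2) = q^2 - 9*q + 14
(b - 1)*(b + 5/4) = b^2 + b/4 - 5/4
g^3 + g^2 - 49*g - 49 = (g - 7)*(g + 1)*(g + 7)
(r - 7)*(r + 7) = r^2 - 49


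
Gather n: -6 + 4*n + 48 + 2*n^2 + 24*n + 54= 2*n^2 + 28*n + 96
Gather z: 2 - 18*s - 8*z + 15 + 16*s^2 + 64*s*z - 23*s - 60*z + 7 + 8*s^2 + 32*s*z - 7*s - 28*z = 24*s^2 - 48*s + z*(96*s - 96) + 24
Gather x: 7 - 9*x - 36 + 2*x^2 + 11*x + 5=2*x^2 + 2*x - 24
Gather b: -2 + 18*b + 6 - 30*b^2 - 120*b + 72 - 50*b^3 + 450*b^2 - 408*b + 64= -50*b^3 + 420*b^2 - 510*b + 140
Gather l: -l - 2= -l - 2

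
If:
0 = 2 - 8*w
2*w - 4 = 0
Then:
No Solution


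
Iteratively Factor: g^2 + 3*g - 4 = (g + 4)*(g - 1)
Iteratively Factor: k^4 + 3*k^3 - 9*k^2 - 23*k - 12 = (k + 1)*(k^3 + 2*k^2 - 11*k - 12) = (k + 1)*(k + 4)*(k^2 - 2*k - 3) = (k - 3)*(k + 1)*(k + 4)*(k + 1)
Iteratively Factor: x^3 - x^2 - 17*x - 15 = (x - 5)*(x^2 + 4*x + 3) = (x - 5)*(x + 1)*(x + 3)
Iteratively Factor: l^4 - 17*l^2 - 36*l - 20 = (l + 1)*(l^3 - l^2 - 16*l - 20) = (l + 1)*(l + 2)*(l^2 - 3*l - 10) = (l + 1)*(l + 2)^2*(l - 5)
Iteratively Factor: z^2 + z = (z + 1)*(z)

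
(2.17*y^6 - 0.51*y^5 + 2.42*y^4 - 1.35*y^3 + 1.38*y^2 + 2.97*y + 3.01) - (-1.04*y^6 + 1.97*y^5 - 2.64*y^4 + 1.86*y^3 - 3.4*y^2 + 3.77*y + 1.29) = 3.21*y^6 - 2.48*y^5 + 5.06*y^4 - 3.21*y^3 + 4.78*y^2 - 0.8*y + 1.72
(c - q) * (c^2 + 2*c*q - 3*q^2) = c^3 + c^2*q - 5*c*q^2 + 3*q^3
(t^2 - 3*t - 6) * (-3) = -3*t^2 + 9*t + 18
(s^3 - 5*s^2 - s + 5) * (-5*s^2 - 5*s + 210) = -5*s^5 + 20*s^4 + 240*s^3 - 1070*s^2 - 235*s + 1050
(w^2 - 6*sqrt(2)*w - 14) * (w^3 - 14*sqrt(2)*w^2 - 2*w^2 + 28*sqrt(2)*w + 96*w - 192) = w^5 - 20*sqrt(2)*w^4 - 2*w^4 + 40*sqrt(2)*w^3 + 250*w^3 - 380*sqrt(2)*w^2 - 500*w^2 - 1344*w + 760*sqrt(2)*w + 2688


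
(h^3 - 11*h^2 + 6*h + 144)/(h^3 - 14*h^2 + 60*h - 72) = (h^2 - 5*h - 24)/(h^2 - 8*h + 12)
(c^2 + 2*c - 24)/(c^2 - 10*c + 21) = (c^2 + 2*c - 24)/(c^2 - 10*c + 21)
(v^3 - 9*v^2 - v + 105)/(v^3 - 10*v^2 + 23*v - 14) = (v^2 - 2*v - 15)/(v^2 - 3*v + 2)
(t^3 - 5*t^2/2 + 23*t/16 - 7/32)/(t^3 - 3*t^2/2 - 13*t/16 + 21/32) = (4*t - 1)/(4*t + 3)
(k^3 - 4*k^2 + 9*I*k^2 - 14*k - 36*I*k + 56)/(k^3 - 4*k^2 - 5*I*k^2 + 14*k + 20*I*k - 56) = (k + 7*I)/(k - 7*I)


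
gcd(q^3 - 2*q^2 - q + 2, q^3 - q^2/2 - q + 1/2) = q^2 - 1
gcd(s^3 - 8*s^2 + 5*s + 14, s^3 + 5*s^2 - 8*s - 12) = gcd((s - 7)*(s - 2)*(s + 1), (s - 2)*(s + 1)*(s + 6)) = s^2 - s - 2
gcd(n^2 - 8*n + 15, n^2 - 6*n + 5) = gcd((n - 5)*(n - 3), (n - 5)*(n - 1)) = n - 5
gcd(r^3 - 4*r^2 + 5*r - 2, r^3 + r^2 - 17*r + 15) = r - 1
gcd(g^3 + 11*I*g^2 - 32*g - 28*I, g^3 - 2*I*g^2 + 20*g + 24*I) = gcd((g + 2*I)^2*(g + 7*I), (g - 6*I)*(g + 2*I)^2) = g^2 + 4*I*g - 4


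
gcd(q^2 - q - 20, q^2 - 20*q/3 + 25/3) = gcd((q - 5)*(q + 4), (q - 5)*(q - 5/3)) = q - 5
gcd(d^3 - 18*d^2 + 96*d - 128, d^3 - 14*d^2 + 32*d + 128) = d^2 - 16*d + 64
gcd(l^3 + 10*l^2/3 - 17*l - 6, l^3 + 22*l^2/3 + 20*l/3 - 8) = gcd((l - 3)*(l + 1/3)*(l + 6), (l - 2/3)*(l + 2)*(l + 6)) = l + 6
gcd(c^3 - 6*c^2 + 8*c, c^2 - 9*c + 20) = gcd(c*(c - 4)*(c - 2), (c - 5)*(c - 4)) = c - 4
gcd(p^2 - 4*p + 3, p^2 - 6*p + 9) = p - 3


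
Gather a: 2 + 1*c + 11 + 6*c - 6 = 7*c + 7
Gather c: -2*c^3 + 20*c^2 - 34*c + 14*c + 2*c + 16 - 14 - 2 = -2*c^3 + 20*c^2 - 18*c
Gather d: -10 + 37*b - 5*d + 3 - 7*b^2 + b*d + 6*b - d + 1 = -7*b^2 + 43*b + d*(b - 6) - 6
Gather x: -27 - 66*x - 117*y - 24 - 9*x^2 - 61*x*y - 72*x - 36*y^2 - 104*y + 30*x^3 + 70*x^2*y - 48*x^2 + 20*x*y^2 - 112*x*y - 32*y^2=30*x^3 + x^2*(70*y - 57) + x*(20*y^2 - 173*y - 138) - 68*y^2 - 221*y - 51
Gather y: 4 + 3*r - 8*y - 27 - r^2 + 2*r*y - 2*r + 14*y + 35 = -r^2 + r + y*(2*r + 6) + 12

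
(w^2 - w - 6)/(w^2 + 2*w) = (w - 3)/w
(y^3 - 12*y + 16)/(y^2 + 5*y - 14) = (y^2 + 2*y - 8)/(y + 7)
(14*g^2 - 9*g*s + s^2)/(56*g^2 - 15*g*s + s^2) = (-2*g + s)/(-8*g + s)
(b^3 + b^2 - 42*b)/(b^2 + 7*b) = b - 6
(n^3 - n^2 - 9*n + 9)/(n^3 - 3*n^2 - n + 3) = (n + 3)/(n + 1)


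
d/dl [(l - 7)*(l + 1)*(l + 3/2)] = 3*l^2 - 9*l - 16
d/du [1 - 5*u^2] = -10*u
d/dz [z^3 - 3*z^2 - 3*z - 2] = 3*z^2 - 6*z - 3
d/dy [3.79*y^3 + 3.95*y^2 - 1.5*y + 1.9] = 11.37*y^2 + 7.9*y - 1.5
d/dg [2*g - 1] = 2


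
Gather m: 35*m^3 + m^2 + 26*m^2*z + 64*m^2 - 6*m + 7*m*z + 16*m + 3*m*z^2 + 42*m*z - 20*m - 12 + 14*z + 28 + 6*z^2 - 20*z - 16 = 35*m^3 + m^2*(26*z + 65) + m*(3*z^2 + 49*z - 10) + 6*z^2 - 6*z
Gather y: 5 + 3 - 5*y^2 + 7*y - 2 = -5*y^2 + 7*y + 6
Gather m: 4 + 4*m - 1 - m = 3*m + 3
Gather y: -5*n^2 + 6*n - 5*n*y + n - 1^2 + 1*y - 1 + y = -5*n^2 + 7*n + y*(2 - 5*n) - 2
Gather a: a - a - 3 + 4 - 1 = 0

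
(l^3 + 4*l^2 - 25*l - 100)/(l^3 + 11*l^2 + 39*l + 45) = (l^2 - l - 20)/(l^2 + 6*l + 9)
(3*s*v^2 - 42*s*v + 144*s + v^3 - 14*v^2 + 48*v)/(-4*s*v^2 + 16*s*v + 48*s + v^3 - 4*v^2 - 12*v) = (-3*s*v + 24*s - v^2 + 8*v)/(4*s*v + 8*s - v^2 - 2*v)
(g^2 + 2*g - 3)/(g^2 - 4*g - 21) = (g - 1)/(g - 7)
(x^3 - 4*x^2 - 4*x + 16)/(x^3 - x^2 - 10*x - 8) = (x - 2)/(x + 1)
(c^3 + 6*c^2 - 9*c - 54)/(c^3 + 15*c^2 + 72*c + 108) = (c - 3)/(c + 6)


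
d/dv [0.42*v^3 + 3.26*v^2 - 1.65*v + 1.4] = 1.26*v^2 + 6.52*v - 1.65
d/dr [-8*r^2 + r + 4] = 1 - 16*r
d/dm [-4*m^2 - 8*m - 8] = -8*m - 8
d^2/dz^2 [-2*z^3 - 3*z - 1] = -12*z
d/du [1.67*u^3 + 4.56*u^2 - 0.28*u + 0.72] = 5.01*u^2 + 9.12*u - 0.28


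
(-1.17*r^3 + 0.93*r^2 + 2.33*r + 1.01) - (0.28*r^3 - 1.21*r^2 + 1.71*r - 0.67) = -1.45*r^3 + 2.14*r^2 + 0.62*r + 1.68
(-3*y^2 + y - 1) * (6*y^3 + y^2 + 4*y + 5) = -18*y^5 + 3*y^4 - 17*y^3 - 12*y^2 + y - 5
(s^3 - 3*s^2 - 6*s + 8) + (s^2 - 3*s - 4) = s^3 - 2*s^2 - 9*s + 4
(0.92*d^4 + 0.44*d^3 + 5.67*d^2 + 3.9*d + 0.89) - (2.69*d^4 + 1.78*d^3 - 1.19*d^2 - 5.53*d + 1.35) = -1.77*d^4 - 1.34*d^3 + 6.86*d^2 + 9.43*d - 0.46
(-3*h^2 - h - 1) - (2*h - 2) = -3*h^2 - 3*h + 1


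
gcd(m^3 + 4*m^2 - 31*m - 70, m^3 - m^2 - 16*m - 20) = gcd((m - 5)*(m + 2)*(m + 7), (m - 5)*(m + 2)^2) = m^2 - 3*m - 10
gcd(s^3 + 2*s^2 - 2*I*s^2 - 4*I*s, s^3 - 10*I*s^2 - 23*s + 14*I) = s - 2*I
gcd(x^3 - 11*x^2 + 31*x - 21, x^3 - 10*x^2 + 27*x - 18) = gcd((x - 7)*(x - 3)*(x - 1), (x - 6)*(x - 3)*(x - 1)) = x^2 - 4*x + 3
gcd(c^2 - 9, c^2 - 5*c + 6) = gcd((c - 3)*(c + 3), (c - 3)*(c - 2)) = c - 3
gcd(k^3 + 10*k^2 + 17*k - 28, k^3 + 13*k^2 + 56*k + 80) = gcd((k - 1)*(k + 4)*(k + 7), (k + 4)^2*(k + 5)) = k + 4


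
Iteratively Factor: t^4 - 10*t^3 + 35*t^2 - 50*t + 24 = (t - 3)*(t^3 - 7*t^2 + 14*t - 8) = (t - 3)*(t - 2)*(t^2 - 5*t + 4) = (t - 4)*(t - 3)*(t - 2)*(t - 1)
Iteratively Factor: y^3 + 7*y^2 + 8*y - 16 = (y + 4)*(y^2 + 3*y - 4) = (y + 4)^2*(y - 1)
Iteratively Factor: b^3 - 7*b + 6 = (b - 1)*(b^2 + b - 6) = (b - 1)*(b + 3)*(b - 2)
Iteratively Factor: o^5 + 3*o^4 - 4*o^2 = (o - 1)*(o^4 + 4*o^3 + 4*o^2) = o*(o - 1)*(o^3 + 4*o^2 + 4*o) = o*(o - 1)*(o + 2)*(o^2 + 2*o) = o*(o - 1)*(o + 2)^2*(o)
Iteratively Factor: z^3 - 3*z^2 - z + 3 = (z + 1)*(z^2 - 4*z + 3) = (z - 1)*(z + 1)*(z - 3)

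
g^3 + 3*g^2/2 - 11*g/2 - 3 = (g - 2)*(g + 1/2)*(g + 3)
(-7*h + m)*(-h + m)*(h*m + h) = 7*h^3*m + 7*h^3 - 8*h^2*m^2 - 8*h^2*m + h*m^3 + h*m^2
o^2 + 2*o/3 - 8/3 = (o - 4/3)*(o + 2)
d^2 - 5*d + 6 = (d - 3)*(d - 2)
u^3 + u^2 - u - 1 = (u - 1)*(u + 1)^2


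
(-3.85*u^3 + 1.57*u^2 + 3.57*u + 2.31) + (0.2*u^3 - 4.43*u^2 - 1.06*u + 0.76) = -3.65*u^3 - 2.86*u^2 + 2.51*u + 3.07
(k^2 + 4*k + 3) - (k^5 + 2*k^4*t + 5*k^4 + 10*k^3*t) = -k^5 - 2*k^4*t - 5*k^4 - 10*k^3*t + k^2 + 4*k + 3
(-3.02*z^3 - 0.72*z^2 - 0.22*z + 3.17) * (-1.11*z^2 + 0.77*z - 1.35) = 3.3522*z^5 - 1.5262*z^4 + 3.7668*z^3 - 2.7161*z^2 + 2.7379*z - 4.2795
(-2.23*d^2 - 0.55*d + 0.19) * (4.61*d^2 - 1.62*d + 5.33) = -10.2803*d^4 + 1.0771*d^3 - 10.119*d^2 - 3.2393*d + 1.0127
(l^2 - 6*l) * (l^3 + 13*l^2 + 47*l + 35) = l^5 + 7*l^4 - 31*l^3 - 247*l^2 - 210*l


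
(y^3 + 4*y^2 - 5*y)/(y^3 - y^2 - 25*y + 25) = y/(y - 5)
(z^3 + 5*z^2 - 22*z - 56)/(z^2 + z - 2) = (z^2 + 3*z - 28)/(z - 1)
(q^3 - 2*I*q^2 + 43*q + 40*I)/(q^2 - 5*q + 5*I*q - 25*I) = (q^2 - 7*I*q + 8)/(q - 5)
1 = 1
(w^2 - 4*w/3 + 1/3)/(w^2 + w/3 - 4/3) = (3*w - 1)/(3*w + 4)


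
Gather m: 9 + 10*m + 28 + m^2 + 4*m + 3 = m^2 + 14*m + 40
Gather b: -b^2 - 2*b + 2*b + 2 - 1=1 - b^2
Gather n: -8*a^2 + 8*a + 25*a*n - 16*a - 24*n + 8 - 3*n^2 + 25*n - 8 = -8*a^2 - 8*a - 3*n^2 + n*(25*a + 1)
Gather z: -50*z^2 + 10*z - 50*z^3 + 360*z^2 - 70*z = -50*z^3 + 310*z^2 - 60*z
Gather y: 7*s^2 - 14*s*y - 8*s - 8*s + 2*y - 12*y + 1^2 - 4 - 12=7*s^2 - 16*s + y*(-14*s - 10) - 15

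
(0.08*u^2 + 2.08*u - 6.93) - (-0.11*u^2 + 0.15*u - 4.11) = 0.19*u^2 + 1.93*u - 2.82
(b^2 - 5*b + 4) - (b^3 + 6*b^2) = -b^3 - 5*b^2 - 5*b + 4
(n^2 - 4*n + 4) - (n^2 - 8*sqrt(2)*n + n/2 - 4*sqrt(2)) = -9*n/2 + 8*sqrt(2)*n + 4 + 4*sqrt(2)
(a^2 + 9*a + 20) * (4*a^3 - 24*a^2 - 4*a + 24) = 4*a^5 + 12*a^4 - 140*a^3 - 492*a^2 + 136*a + 480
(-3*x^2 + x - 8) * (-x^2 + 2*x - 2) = 3*x^4 - 7*x^3 + 16*x^2 - 18*x + 16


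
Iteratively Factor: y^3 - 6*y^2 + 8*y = (y - 2)*(y^2 - 4*y) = y*(y - 2)*(y - 4)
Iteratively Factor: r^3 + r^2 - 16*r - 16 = (r + 4)*(r^2 - 3*r - 4) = (r + 1)*(r + 4)*(r - 4)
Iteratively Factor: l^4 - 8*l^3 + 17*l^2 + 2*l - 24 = (l - 2)*(l^3 - 6*l^2 + 5*l + 12) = (l - 4)*(l - 2)*(l^2 - 2*l - 3) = (l - 4)*(l - 3)*(l - 2)*(l + 1)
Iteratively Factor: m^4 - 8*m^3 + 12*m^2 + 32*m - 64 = (m - 4)*(m^3 - 4*m^2 - 4*m + 16) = (m - 4)*(m + 2)*(m^2 - 6*m + 8) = (m - 4)*(m - 2)*(m + 2)*(m - 4)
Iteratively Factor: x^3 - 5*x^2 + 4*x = (x - 4)*(x^2 - x) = x*(x - 4)*(x - 1)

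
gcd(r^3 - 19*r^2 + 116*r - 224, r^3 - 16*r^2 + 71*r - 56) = r^2 - 15*r + 56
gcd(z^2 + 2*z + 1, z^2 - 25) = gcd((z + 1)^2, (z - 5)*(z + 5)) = 1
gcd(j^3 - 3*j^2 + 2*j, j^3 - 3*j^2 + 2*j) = j^3 - 3*j^2 + 2*j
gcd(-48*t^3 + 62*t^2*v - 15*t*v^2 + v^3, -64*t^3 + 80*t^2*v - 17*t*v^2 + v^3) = 8*t^2 - 9*t*v + v^2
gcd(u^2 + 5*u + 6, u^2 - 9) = u + 3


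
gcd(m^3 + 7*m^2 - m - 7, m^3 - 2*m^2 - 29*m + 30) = m - 1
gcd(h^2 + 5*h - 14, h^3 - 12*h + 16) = h - 2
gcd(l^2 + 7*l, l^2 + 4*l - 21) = l + 7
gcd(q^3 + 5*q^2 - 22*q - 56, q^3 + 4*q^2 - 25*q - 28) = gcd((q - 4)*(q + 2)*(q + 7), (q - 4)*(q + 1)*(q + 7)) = q^2 + 3*q - 28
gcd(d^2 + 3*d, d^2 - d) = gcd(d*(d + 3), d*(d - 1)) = d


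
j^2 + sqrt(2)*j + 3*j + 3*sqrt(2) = (j + 3)*(j + sqrt(2))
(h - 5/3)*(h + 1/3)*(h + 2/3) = h^3 - 2*h^2/3 - 13*h/9 - 10/27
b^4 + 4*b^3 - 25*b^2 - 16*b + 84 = (b - 3)*(b - 2)*(b + 2)*(b + 7)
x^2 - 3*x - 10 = (x - 5)*(x + 2)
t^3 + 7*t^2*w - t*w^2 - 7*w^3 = (t - w)*(t + w)*(t + 7*w)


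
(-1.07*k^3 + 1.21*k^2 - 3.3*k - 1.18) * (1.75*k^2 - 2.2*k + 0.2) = -1.8725*k^5 + 4.4715*k^4 - 8.651*k^3 + 5.437*k^2 + 1.936*k - 0.236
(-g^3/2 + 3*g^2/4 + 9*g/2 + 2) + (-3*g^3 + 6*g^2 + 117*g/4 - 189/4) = -7*g^3/2 + 27*g^2/4 + 135*g/4 - 181/4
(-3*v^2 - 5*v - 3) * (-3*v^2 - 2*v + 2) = 9*v^4 + 21*v^3 + 13*v^2 - 4*v - 6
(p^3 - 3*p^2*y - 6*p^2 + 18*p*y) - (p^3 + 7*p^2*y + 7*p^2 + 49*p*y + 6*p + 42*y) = -10*p^2*y - 13*p^2 - 31*p*y - 6*p - 42*y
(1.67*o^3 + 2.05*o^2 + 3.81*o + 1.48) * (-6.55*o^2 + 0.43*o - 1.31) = -10.9385*o^5 - 12.7094*o^4 - 26.2617*o^3 - 10.7412*o^2 - 4.3547*o - 1.9388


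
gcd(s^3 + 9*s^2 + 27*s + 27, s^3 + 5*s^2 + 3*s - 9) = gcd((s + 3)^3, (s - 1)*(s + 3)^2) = s^2 + 6*s + 9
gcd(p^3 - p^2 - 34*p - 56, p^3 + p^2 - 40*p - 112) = p^2 - 3*p - 28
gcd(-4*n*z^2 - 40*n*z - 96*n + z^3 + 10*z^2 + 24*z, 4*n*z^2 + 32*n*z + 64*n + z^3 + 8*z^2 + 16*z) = z + 4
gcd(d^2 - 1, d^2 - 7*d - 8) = d + 1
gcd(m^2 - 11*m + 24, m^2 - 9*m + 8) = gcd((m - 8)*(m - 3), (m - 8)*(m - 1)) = m - 8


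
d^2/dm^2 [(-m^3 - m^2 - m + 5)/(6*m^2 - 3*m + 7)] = 2*(-21*m^3 + 729*m^2 - 291*m - 235)/(216*m^6 - 324*m^5 + 918*m^4 - 783*m^3 + 1071*m^2 - 441*m + 343)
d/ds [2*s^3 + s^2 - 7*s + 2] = 6*s^2 + 2*s - 7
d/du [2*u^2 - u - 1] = 4*u - 1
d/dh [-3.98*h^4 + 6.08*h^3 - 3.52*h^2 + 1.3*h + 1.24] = -15.92*h^3 + 18.24*h^2 - 7.04*h + 1.3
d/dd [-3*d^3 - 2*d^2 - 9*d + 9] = -9*d^2 - 4*d - 9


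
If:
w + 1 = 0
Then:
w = -1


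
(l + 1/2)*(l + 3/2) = l^2 + 2*l + 3/4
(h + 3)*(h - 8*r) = h^2 - 8*h*r + 3*h - 24*r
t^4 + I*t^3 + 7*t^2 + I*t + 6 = (t - 2*I)*(t + 3*I)*(-I*t + 1)*(I*t + 1)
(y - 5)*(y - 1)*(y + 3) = y^3 - 3*y^2 - 13*y + 15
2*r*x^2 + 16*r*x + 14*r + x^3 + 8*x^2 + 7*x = (2*r + x)*(x + 1)*(x + 7)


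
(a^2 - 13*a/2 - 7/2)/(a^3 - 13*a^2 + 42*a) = (a + 1/2)/(a*(a - 6))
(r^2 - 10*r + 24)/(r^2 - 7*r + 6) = (r - 4)/(r - 1)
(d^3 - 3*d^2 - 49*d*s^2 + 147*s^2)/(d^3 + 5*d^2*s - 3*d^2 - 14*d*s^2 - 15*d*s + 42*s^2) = (-d + 7*s)/(-d + 2*s)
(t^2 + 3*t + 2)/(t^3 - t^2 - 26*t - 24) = (t + 2)/(t^2 - 2*t - 24)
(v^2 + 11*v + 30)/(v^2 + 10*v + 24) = (v + 5)/(v + 4)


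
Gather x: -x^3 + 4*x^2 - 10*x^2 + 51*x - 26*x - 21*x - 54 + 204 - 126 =-x^3 - 6*x^2 + 4*x + 24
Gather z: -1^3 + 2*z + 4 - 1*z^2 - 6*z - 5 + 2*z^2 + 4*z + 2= z^2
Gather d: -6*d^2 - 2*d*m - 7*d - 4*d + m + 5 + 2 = -6*d^2 + d*(-2*m - 11) + m + 7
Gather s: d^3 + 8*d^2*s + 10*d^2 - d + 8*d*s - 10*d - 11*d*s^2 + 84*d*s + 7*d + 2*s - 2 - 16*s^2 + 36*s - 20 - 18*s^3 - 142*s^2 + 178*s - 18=d^3 + 10*d^2 - 4*d - 18*s^3 + s^2*(-11*d - 158) + s*(8*d^2 + 92*d + 216) - 40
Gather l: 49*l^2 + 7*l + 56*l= 49*l^2 + 63*l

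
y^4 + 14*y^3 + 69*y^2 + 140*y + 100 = (y + 2)^2*(y + 5)^2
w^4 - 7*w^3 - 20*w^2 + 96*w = w*(w - 8)*(w - 3)*(w + 4)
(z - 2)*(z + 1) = z^2 - z - 2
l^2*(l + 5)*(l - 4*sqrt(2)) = l^4 - 4*sqrt(2)*l^3 + 5*l^3 - 20*sqrt(2)*l^2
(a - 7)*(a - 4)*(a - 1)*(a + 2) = a^4 - 10*a^3 + 15*a^2 + 50*a - 56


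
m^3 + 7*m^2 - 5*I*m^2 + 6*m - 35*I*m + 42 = (m + 7)*(m - 6*I)*(m + I)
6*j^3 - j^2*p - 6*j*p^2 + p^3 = (-6*j + p)*(-j + p)*(j + p)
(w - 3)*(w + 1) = w^2 - 2*w - 3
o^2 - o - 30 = (o - 6)*(o + 5)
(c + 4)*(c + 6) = c^2 + 10*c + 24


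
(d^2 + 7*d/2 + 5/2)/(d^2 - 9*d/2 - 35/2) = (d + 1)/(d - 7)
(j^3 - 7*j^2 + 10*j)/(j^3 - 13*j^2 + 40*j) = (j - 2)/(j - 8)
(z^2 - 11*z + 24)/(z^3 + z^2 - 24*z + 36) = (z - 8)/(z^2 + 4*z - 12)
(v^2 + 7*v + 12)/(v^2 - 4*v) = (v^2 + 7*v + 12)/(v*(v - 4))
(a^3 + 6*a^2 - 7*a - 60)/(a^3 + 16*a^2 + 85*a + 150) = (a^2 + a - 12)/(a^2 + 11*a + 30)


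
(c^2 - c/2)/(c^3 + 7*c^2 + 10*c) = (c - 1/2)/(c^2 + 7*c + 10)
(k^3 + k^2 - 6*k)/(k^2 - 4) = k*(k + 3)/(k + 2)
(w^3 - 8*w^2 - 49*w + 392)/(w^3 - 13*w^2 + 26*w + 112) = (w + 7)/(w + 2)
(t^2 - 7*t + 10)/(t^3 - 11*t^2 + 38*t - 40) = 1/(t - 4)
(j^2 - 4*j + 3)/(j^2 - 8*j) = (j^2 - 4*j + 3)/(j*(j - 8))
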